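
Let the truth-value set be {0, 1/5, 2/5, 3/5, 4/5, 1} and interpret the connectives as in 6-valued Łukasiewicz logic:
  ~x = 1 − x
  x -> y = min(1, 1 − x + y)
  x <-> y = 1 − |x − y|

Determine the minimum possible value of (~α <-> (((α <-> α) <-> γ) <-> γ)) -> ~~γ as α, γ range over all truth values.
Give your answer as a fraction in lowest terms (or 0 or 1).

Take α = 0, γ = 0:
~α = ~0 = 1
α <-> α = 0 <-> 0 = 1
(α <-> α) <-> γ = 1 <-> 0 = 0
((α <-> α) <-> γ) <-> γ = 0 <-> 0 = 1
~α <-> (((α <-> α) <-> γ) <-> γ) = 1 <-> 1 = 1
~γ = ~0 = 1
~~γ = ~1 = 0
(~α <-> (((α <-> α) <-> γ) <-> γ)) -> ~~γ = 1 -> 0 = 0
No assignment yields a value below 0, so this is the minimum.

0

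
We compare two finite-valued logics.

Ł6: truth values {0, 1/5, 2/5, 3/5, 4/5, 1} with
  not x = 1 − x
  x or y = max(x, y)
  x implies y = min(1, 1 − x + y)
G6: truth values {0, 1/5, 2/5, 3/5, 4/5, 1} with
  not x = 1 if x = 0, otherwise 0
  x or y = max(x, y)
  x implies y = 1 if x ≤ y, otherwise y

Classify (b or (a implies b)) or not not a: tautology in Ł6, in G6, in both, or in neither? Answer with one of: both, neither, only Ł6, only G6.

only G6

In Ł6: at a = 1/5, b = 0 the value is 4/5 — not a tautology.
In G6: every assignment gives 1 — tautology.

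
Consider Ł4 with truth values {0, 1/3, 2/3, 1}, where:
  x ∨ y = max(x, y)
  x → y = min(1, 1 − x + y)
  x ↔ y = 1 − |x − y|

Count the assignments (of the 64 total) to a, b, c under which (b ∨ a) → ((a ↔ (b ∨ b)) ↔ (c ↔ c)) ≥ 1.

value 1: 32 assignments (counts)
value 2/3: 16 assignments
value 1/3: 8 assignments
value 0: 8 assignments
So 32 of the 64 assignments meet the threshold.

32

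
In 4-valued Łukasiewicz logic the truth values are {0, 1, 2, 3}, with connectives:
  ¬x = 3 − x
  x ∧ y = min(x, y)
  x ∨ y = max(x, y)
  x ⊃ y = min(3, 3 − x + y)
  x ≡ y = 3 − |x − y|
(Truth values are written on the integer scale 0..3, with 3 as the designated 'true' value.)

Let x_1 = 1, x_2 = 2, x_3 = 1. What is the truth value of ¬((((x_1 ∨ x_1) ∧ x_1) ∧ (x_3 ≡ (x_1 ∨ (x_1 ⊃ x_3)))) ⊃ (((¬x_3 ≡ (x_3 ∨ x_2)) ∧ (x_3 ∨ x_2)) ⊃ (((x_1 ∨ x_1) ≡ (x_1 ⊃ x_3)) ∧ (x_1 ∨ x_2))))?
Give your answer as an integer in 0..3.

x_1 ∨ x_1 = 1 ∨ 1 = 1
(x_1 ∨ x_1) ∧ x_1 = 1 ∧ 1 = 1
x_1 ⊃ x_3 = 1 ⊃ 1 = 3
x_1 ∨ (x_1 ⊃ x_3) = 1 ∨ 3 = 3
x_3 ≡ (x_1 ∨ (x_1 ⊃ x_3)) = 1 ≡ 3 = 1
((x_1 ∨ x_1) ∧ x_1) ∧ (x_3 ≡ (x_1 ∨ (x_1 ⊃ x_3))) = 1 ∧ 1 = 1
¬x_3 = ¬1 = 2
x_3 ∨ x_2 = 1 ∨ 2 = 2
¬x_3 ≡ (x_3 ∨ x_2) = 2 ≡ 2 = 3
x_3 ∨ x_2 = 1 ∨ 2 = 2
(¬x_3 ≡ (x_3 ∨ x_2)) ∧ (x_3 ∨ x_2) = 3 ∧ 2 = 2
x_1 ∨ x_1 = 1 ∨ 1 = 1
x_1 ⊃ x_3 = 1 ⊃ 1 = 3
(x_1 ∨ x_1) ≡ (x_1 ⊃ x_3) = 1 ≡ 3 = 1
x_1 ∨ x_2 = 1 ∨ 2 = 2
((x_1 ∨ x_1) ≡ (x_1 ⊃ x_3)) ∧ (x_1 ∨ x_2) = 1 ∧ 2 = 1
((¬x_3 ≡ (x_3 ∨ x_2)) ∧ (x_3 ∨ x_2)) ⊃ (((x_1 ∨ x_1) ≡ (x_1 ⊃ x_3)) ∧ (x_1 ∨ x_2)) = 2 ⊃ 1 = 2
(((x_1 ∨ x_1) ∧ x_1) ∧ (x_3 ≡ (x_1 ∨ (x_1 ⊃ x_3)))) ⊃ (((¬x_3 ≡ (x_3 ∨ x_2)) ∧ (x_3 ∨ x_2)) ⊃ (((x_1 ∨ x_1) ≡ (x_1 ⊃ x_3)) ∧ (x_1 ∨ x_2))) = 1 ⊃ 2 = 3
¬((((x_1 ∨ x_1) ∧ x_1) ∧ (x_3 ≡ (x_1 ∨ (x_1 ⊃ x_3)))) ⊃ (((¬x_3 ≡ (x_3 ∨ x_2)) ∧ (x_3 ∨ x_2)) ⊃ (((x_1 ∨ x_1) ≡ (x_1 ⊃ x_3)) ∧ (x_1 ∨ x_2)))) = ¬3 = 0

0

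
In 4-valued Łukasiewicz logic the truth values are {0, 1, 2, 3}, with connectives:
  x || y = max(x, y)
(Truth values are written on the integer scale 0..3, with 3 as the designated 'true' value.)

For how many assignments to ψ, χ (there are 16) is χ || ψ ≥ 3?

ψ = 0, χ = 0 ↦ 0  <
ψ = 0, χ = 1 ↦ 1  <
ψ = 0, χ = 2 ↦ 2  <
ψ = 0, χ = 3 ↦ 3  ≥
ψ = 1, χ = 0 ↦ 1  <
ψ = 1, χ = 1 ↦ 1  <
ψ = 1, χ = 2 ↦ 2  <
ψ = 1, χ = 3 ↦ 3  ≥
ψ = 2, χ = 0 ↦ 2  <
ψ = 2, χ = 1 ↦ 2  <
ψ = 2, χ = 2 ↦ 2  <
ψ = 2, χ = 3 ↦ 3  ≥
ψ = 3, χ = 0 ↦ 3  ≥
ψ = 3, χ = 1 ↦ 3  ≥
ψ = 3, χ = 2 ↦ 3  ≥
ψ = 3, χ = 3 ↦ 3  ≥
So 7 of the 16 assignments meet the threshold.

7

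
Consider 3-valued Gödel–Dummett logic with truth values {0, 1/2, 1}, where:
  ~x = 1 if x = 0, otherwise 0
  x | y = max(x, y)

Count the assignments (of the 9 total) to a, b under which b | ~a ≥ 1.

a = 0, b = 0 ↦ 1  ≥
a = 0, b = 1/2 ↦ 1  ≥
a = 0, b = 1 ↦ 1  ≥
a = 1/2, b = 0 ↦ 0  <
a = 1/2, b = 1/2 ↦ 1/2  <
a = 1/2, b = 1 ↦ 1  ≥
a = 1, b = 0 ↦ 0  <
a = 1, b = 1/2 ↦ 1/2  <
a = 1, b = 1 ↦ 1  ≥
So 5 of the 9 assignments meet the threshold.

5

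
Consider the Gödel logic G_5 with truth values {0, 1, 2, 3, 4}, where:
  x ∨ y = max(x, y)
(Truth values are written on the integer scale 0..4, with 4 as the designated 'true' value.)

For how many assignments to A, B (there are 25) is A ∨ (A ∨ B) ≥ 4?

value 4: 9 assignments (counts)
value 3: 7 assignments
value 2: 5 assignments
value 1: 3 assignments
value 0: 1 assignment
So 9 of the 25 assignments meet the threshold.

9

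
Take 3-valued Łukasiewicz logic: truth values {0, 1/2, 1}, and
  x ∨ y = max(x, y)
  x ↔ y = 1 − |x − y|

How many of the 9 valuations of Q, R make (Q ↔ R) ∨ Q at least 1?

5

Q = 0, R = 0 ↦ 1  ≥
Q = 0, R = 1/2 ↦ 1/2  <
Q = 0, R = 1 ↦ 0  <
Q = 1/2, R = 0 ↦ 1/2  <
Q = 1/2, R = 1/2 ↦ 1  ≥
Q = 1/2, R = 1 ↦ 1/2  <
Q = 1, R = 0 ↦ 1  ≥
Q = 1, R = 1/2 ↦ 1  ≥
Q = 1, R = 1 ↦ 1  ≥
So 5 of the 9 assignments meet the threshold.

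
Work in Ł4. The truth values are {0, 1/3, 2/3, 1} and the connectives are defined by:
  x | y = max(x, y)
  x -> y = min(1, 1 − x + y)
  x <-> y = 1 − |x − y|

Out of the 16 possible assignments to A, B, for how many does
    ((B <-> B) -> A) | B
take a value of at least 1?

7

A = 0, B = 0 ↦ 0  <
A = 0, B = 1/3 ↦ 1/3  <
A = 0, B = 2/3 ↦ 2/3  <
A = 0, B = 1 ↦ 1  ≥
A = 1/3, B = 0 ↦ 1/3  <
A = 1/3, B = 1/3 ↦ 1/3  <
A = 1/3, B = 2/3 ↦ 2/3  <
A = 1/3, B = 1 ↦ 1  ≥
A = 2/3, B = 0 ↦ 2/3  <
A = 2/3, B = 1/3 ↦ 2/3  <
A = 2/3, B = 2/3 ↦ 2/3  <
A = 2/3, B = 1 ↦ 1  ≥
A = 1, B = 0 ↦ 1  ≥
A = 1, B = 1/3 ↦ 1  ≥
A = 1, B = 2/3 ↦ 1  ≥
A = 1, B = 1 ↦ 1  ≥
So 7 of the 16 assignments meet the threshold.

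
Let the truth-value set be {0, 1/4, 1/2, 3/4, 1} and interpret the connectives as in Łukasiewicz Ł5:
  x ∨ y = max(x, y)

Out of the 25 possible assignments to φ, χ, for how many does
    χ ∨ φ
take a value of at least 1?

value 1: 9 assignments (counts)
value 3/4: 7 assignments
value 1/2: 5 assignments
value 1/4: 3 assignments
value 0: 1 assignment
So 9 of the 25 assignments meet the threshold.

9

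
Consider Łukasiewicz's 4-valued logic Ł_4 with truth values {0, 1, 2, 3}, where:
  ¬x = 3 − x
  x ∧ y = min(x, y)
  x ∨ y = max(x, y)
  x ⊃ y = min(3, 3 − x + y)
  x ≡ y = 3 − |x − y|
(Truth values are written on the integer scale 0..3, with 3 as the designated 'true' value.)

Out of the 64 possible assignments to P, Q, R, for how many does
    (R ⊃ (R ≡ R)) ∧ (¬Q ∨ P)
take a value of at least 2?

48

value 3: 28 assignments (counts)
value 2: 20 assignments (counts)
value 1: 12 assignments
value 0: 4 assignments
So 48 of the 64 assignments meet the threshold.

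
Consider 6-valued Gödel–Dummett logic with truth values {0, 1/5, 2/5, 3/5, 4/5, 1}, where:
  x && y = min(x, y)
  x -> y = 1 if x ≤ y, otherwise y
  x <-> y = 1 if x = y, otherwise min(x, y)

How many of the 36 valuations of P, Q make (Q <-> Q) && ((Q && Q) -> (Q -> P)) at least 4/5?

22

value 1: 21 assignments (counts)
value 4/5: 1 assignment (counts)
value 3/5: 2 assignments
value 2/5: 3 assignments
value 1/5: 4 assignments
value 0: 5 assignments
So 22 of the 36 assignments meet the threshold.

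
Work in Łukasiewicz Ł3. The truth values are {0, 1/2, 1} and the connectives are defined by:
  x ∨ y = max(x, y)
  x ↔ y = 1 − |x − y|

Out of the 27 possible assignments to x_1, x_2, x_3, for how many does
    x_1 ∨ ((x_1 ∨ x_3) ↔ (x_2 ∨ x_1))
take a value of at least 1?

value 1: 17 assignments (counts)
value 1/2: 8 assignments
value 0: 2 assignments
So 17 of the 27 assignments meet the threshold.

17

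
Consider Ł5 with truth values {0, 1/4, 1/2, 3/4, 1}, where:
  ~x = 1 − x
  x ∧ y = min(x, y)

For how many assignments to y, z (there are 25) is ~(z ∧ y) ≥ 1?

9

value 1: 9 assignments (counts)
value 3/4: 7 assignments
value 1/2: 5 assignments
value 1/4: 3 assignments
value 0: 1 assignment
So 9 of the 25 assignments meet the threshold.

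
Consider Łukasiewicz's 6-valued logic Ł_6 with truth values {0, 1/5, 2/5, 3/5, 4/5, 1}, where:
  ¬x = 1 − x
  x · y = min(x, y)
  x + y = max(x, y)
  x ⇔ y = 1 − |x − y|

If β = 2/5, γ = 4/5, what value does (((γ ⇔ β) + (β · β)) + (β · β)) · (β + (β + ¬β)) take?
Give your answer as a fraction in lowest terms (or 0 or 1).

γ ⇔ β = 4/5 ⇔ 2/5 = 3/5
β · β = 2/5 · 2/5 = 2/5
(γ ⇔ β) + (β · β) = 3/5 + 2/5 = 3/5
β · β = 2/5 · 2/5 = 2/5
((γ ⇔ β) + (β · β)) + (β · β) = 3/5 + 2/5 = 3/5
¬β = ¬2/5 = 3/5
β + ¬β = 2/5 + 3/5 = 3/5
β + (β + ¬β) = 2/5 + 3/5 = 3/5
(((γ ⇔ β) + (β · β)) + (β · β)) · (β + (β + ¬β)) = 3/5 · 3/5 = 3/5

3/5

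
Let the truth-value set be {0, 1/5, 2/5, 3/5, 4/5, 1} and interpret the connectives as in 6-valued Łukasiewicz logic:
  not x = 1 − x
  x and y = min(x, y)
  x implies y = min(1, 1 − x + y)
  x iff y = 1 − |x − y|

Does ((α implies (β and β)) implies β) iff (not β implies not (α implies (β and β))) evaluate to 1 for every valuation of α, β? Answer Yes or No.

Yes

At α = 2/5, β = 4/5, for instance:
β and β = 4/5 and 4/5 = 4/5
α implies (β and β) = 2/5 implies 4/5 = 1
(α implies (β and β)) implies β = 1 implies 4/5 = 4/5
not β = not 4/5 = 1/5
not (α implies (β and β)) = not 1 = 0
not β implies not (α implies (β and β)) = 1/5 implies 0 = 4/5
((α implies (β and β)) implies β) iff (not β implies not (α implies (β and β))) = 4/5 iff 4/5 = 1
and checking the remaining 35 assignments likewise gives ≥ 1 in every case.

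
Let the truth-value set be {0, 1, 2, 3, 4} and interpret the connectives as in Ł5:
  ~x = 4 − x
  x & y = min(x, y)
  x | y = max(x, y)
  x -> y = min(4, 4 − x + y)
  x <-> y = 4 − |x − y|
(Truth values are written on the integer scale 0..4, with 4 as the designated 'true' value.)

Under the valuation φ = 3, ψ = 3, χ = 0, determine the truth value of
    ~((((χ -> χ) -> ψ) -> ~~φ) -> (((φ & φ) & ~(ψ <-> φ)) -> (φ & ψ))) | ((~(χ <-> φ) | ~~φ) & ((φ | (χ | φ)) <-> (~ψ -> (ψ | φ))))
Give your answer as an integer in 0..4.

χ -> χ = 0 -> 0 = 4
(χ -> χ) -> ψ = 4 -> 3 = 3
~φ = ~3 = 1
~~φ = ~1 = 3
((χ -> χ) -> ψ) -> ~~φ = 3 -> 3 = 4
φ & φ = 3 & 3 = 3
ψ <-> φ = 3 <-> 3 = 4
~(ψ <-> φ) = ~4 = 0
(φ & φ) & ~(ψ <-> φ) = 3 & 0 = 0
φ & ψ = 3 & 3 = 3
((φ & φ) & ~(ψ <-> φ)) -> (φ & ψ) = 0 -> 3 = 4
(((χ -> χ) -> ψ) -> ~~φ) -> (((φ & φ) & ~(ψ <-> φ)) -> (φ & ψ)) = 4 -> 4 = 4
~((((χ -> χ) -> ψ) -> ~~φ) -> (((φ & φ) & ~(ψ <-> φ)) -> (φ & ψ))) = ~4 = 0
χ <-> φ = 0 <-> 3 = 1
~(χ <-> φ) = ~1 = 3
~φ = ~3 = 1
~~φ = ~1 = 3
~(χ <-> φ) | ~~φ = 3 | 3 = 3
χ | φ = 0 | 3 = 3
φ | (χ | φ) = 3 | 3 = 3
~ψ = ~3 = 1
ψ | φ = 3 | 3 = 3
~ψ -> (ψ | φ) = 1 -> 3 = 4
(φ | (χ | φ)) <-> (~ψ -> (ψ | φ)) = 3 <-> 4 = 3
(~(χ <-> φ) | ~~φ) & ((φ | (χ | φ)) <-> (~ψ -> (ψ | φ))) = 3 & 3 = 3
~((((χ -> χ) -> ψ) -> ~~φ) -> (((φ & φ) & ~(ψ <-> φ)) -> (φ & ψ))) | ((~(χ <-> φ) | ~~φ) & ((φ | (χ | φ)) <-> (~ψ -> (ψ | φ)))) = 0 | 3 = 3

3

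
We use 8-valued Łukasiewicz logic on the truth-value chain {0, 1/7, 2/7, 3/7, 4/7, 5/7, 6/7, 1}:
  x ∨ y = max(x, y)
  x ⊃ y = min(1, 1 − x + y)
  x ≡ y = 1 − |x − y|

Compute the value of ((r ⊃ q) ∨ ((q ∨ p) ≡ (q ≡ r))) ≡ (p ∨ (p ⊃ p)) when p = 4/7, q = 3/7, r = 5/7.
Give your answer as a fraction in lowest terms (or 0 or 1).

6/7

r ⊃ q = 5/7 ⊃ 3/7 = 5/7
q ∨ p = 3/7 ∨ 4/7 = 4/7
q ≡ r = 3/7 ≡ 5/7 = 5/7
(q ∨ p) ≡ (q ≡ r) = 4/7 ≡ 5/7 = 6/7
(r ⊃ q) ∨ ((q ∨ p) ≡ (q ≡ r)) = 5/7 ∨ 6/7 = 6/7
p ⊃ p = 4/7 ⊃ 4/7 = 1
p ∨ (p ⊃ p) = 4/7 ∨ 1 = 1
((r ⊃ q) ∨ ((q ∨ p) ≡ (q ≡ r))) ≡ (p ∨ (p ⊃ p)) = 6/7 ≡ 1 = 6/7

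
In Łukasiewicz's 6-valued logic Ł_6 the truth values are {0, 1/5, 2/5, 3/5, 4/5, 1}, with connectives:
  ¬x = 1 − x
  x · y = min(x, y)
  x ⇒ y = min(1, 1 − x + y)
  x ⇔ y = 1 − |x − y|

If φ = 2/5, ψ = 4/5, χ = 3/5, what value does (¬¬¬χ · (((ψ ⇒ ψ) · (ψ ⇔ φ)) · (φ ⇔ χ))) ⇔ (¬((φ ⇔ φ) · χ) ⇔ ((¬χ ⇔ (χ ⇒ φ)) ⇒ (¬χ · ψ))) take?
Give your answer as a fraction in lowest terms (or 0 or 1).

¬χ = ¬3/5 = 2/5
¬¬χ = ¬2/5 = 3/5
¬¬¬χ = ¬3/5 = 2/5
ψ ⇒ ψ = 4/5 ⇒ 4/5 = 1
ψ ⇔ φ = 4/5 ⇔ 2/5 = 3/5
(ψ ⇒ ψ) · (ψ ⇔ φ) = 1 · 3/5 = 3/5
φ ⇔ χ = 2/5 ⇔ 3/5 = 4/5
((ψ ⇒ ψ) · (ψ ⇔ φ)) · (φ ⇔ χ) = 3/5 · 4/5 = 3/5
¬¬¬χ · (((ψ ⇒ ψ) · (ψ ⇔ φ)) · (φ ⇔ χ)) = 2/5 · 3/5 = 2/5
φ ⇔ φ = 2/5 ⇔ 2/5 = 1
(φ ⇔ φ) · χ = 1 · 3/5 = 3/5
¬((φ ⇔ φ) · χ) = ¬3/5 = 2/5
¬χ = ¬3/5 = 2/5
χ ⇒ φ = 3/5 ⇒ 2/5 = 4/5
¬χ ⇔ (χ ⇒ φ) = 2/5 ⇔ 4/5 = 3/5
¬χ = ¬3/5 = 2/5
¬χ · ψ = 2/5 · 4/5 = 2/5
(¬χ ⇔ (χ ⇒ φ)) ⇒ (¬χ · ψ) = 3/5 ⇒ 2/5 = 4/5
¬((φ ⇔ φ) · χ) ⇔ ((¬χ ⇔ (χ ⇒ φ)) ⇒ (¬χ · ψ)) = 2/5 ⇔ 4/5 = 3/5
(¬¬¬χ · (((ψ ⇒ ψ) · (ψ ⇔ φ)) · (φ ⇔ χ))) ⇔ (¬((φ ⇔ φ) · χ) ⇔ ((¬χ ⇔ (χ ⇒ φ)) ⇒ (¬χ · ψ))) = 2/5 ⇔ 3/5 = 4/5

4/5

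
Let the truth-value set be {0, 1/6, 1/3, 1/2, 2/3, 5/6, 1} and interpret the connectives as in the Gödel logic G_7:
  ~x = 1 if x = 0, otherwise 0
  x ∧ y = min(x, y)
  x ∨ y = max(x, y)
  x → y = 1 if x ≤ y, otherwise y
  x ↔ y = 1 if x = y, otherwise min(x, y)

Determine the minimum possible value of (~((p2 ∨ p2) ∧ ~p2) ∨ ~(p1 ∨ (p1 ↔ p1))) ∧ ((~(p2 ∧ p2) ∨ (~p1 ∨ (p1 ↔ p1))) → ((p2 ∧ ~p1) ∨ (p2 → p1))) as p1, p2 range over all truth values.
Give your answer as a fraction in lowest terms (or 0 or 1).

1/6

Take p1 = 0, p2 = 1/6:
p2 ∨ p2 = 1/6 ∨ 1/6 = 1/6
~p2 = ~1/6 = 0
(p2 ∨ p2) ∧ ~p2 = 1/6 ∧ 0 = 0
~((p2 ∨ p2) ∧ ~p2) = ~0 = 1
p1 ↔ p1 = 0 ↔ 0 = 1
p1 ∨ (p1 ↔ p1) = 0 ∨ 1 = 1
~(p1 ∨ (p1 ↔ p1)) = ~1 = 0
~((p2 ∨ p2) ∧ ~p2) ∨ ~(p1 ∨ (p1 ↔ p1)) = 1 ∨ 0 = 1
p2 ∧ p2 = 1/6 ∧ 1/6 = 1/6
~(p2 ∧ p2) = ~1/6 = 0
~p1 = ~0 = 1
p1 ↔ p1 = 0 ↔ 0 = 1
~p1 ∨ (p1 ↔ p1) = 1 ∨ 1 = 1
~(p2 ∧ p2) ∨ (~p1 ∨ (p1 ↔ p1)) = 0 ∨ 1 = 1
~p1 = ~0 = 1
p2 ∧ ~p1 = 1/6 ∧ 1 = 1/6
p2 → p1 = 1/6 → 0 = 0
(p2 ∧ ~p1) ∨ (p2 → p1) = 1/6 ∨ 0 = 1/6
(~(p2 ∧ p2) ∨ (~p1 ∨ (p1 ↔ p1))) → ((p2 ∧ ~p1) ∨ (p2 → p1)) = 1 → 1/6 = 1/6
(~((p2 ∨ p2) ∧ ~p2) ∨ ~(p1 ∨ (p1 ↔ p1))) ∧ ((~(p2 ∧ p2) ∨ (~p1 ∨ (p1 ↔ p1))) → ((p2 ∧ ~p1) ∨ (p2 → p1))) = 1 ∧ 1/6 = 1/6
No assignment yields a value below 1/6, so this is the minimum.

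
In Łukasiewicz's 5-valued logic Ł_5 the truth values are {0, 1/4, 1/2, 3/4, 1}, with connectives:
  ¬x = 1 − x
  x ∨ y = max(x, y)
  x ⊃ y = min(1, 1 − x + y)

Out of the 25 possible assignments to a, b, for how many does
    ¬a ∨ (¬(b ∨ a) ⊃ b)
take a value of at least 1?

value 1: 20 assignments (counts)
value 3/4: 4 assignments
value 1/2: 1 assignment
So 20 of the 25 assignments meet the threshold.

20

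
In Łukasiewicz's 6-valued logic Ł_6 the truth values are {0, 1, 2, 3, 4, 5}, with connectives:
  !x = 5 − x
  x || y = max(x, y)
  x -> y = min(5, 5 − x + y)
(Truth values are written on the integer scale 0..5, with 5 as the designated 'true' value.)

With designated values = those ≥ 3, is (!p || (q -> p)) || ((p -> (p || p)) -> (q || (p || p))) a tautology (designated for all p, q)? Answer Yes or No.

At p = 1, q = 5, for instance:
!p = !1 = 4
q -> p = 5 -> 1 = 1
!p || (q -> p) = 4 || 1 = 4
p || p = 1 || 1 = 1
p -> (p || p) = 1 -> 1 = 5
p || p = 1 || 1 = 1
q || (p || p) = 5 || 1 = 5
(p -> (p || p)) -> (q || (p || p)) = 5 -> 5 = 5
(!p || (q -> p)) || ((p -> (p || p)) -> (q || (p || p))) = 4 || 5 = 5
and checking the remaining 35 assignments likewise gives ≥ 3 in every case.

Yes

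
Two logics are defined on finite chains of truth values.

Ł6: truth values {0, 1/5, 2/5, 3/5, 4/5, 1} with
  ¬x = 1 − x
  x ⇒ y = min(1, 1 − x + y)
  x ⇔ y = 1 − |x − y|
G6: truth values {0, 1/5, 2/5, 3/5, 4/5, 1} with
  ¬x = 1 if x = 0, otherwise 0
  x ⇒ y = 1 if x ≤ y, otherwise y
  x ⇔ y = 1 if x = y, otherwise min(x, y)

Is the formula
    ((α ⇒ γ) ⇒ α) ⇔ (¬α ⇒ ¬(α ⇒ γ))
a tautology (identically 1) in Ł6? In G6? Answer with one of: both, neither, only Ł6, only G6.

In Ł6: every assignment gives 1 — tautology.
In G6: at α = 1/5, γ = 1/5 the value is 1/5 — not a tautology.

only Ł6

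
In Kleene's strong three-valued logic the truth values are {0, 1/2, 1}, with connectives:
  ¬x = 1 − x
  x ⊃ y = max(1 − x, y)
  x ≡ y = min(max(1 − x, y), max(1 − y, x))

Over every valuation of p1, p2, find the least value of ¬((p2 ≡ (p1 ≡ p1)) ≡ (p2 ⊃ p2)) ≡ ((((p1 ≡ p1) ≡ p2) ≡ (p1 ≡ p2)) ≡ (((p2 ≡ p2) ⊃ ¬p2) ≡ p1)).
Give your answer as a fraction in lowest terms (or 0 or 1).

Take p1 = 0, p2 = 1/2:
p1 ≡ p1 = 0 ≡ 0 = 1
p2 ≡ (p1 ≡ p1) = 1/2 ≡ 1 = 1/2
p2 ⊃ p2 = 1/2 ⊃ 1/2 = 1/2
(p2 ≡ (p1 ≡ p1)) ≡ (p2 ⊃ p2) = 1/2 ≡ 1/2 = 1/2
¬((p2 ≡ (p1 ≡ p1)) ≡ (p2 ⊃ p2)) = ¬1/2 = 1/2
p1 ≡ p1 = 0 ≡ 0 = 1
(p1 ≡ p1) ≡ p2 = 1 ≡ 1/2 = 1/2
p1 ≡ p2 = 0 ≡ 1/2 = 1/2
((p1 ≡ p1) ≡ p2) ≡ (p1 ≡ p2) = 1/2 ≡ 1/2 = 1/2
p2 ≡ p2 = 1/2 ≡ 1/2 = 1/2
¬p2 = ¬1/2 = 1/2
(p2 ≡ p2) ⊃ ¬p2 = 1/2 ⊃ 1/2 = 1/2
((p2 ≡ p2) ⊃ ¬p2) ≡ p1 = 1/2 ≡ 0 = 1/2
(((p1 ≡ p1) ≡ p2) ≡ (p1 ≡ p2)) ≡ (((p2 ≡ p2) ⊃ ¬p2) ≡ p1) = 1/2 ≡ 1/2 = 1/2
¬((p2 ≡ (p1 ≡ p1)) ≡ (p2 ⊃ p2)) ≡ ((((p1 ≡ p1) ≡ p2) ≡ (p1 ≡ p2)) ≡ (((p2 ≡ p2) ⊃ ¬p2) ≡ p1)) = 1/2 ≡ 1/2 = 1/2
No assignment yields a value below 1/2, so this is the minimum.

1/2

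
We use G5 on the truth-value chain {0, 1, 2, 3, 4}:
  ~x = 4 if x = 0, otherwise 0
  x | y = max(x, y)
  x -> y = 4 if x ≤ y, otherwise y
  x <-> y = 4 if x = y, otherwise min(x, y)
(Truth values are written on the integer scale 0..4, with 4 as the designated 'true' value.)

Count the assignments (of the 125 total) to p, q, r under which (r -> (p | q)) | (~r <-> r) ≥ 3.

102

value 4: 95 assignments (counts)
value 3: 7 assignments (counts)
value 2: 10 assignments
value 1: 9 assignments
value 0: 4 assignments
So 102 of the 125 assignments meet the threshold.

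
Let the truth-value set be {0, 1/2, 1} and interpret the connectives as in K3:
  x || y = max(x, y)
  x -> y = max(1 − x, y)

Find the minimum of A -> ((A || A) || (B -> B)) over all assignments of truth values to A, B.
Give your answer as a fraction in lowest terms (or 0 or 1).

Take A = 1/2, B = 1/2:
A || A = 1/2 || 1/2 = 1/2
B -> B = 1/2 -> 1/2 = 1/2
(A || A) || (B -> B) = 1/2 || 1/2 = 1/2
A -> ((A || A) || (B -> B)) = 1/2 -> 1/2 = 1/2
No assignment yields a value below 1/2, so this is the minimum.

1/2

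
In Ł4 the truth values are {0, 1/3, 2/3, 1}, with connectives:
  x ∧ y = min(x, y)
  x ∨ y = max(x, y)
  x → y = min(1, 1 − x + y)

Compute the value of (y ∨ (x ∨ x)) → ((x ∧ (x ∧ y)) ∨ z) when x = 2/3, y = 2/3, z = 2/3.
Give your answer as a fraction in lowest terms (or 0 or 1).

x ∨ x = 2/3 ∨ 2/3 = 2/3
y ∨ (x ∨ x) = 2/3 ∨ 2/3 = 2/3
x ∧ y = 2/3 ∧ 2/3 = 2/3
x ∧ (x ∧ y) = 2/3 ∧ 2/3 = 2/3
(x ∧ (x ∧ y)) ∨ z = 2/3 ∨ 2/3 = 2/3
(y ∨ (x ∨ x)) → ((x ∧ (x ∧ y)) ∨ z) = 2/3 → 2/3 = 1

1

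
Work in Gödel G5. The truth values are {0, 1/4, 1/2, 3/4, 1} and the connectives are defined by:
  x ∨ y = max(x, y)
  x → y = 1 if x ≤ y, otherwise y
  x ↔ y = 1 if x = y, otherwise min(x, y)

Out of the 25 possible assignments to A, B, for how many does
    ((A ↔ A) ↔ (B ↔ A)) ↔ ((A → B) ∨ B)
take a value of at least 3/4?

16

value 1: 15 assignments (counts)
value 3/4: 1 assignment (counts)
value 1/2: 2 assignments
value 1/4: 3 assignments
value 0: 4 assignments
So 16 of the 25 assignments meet the threshold.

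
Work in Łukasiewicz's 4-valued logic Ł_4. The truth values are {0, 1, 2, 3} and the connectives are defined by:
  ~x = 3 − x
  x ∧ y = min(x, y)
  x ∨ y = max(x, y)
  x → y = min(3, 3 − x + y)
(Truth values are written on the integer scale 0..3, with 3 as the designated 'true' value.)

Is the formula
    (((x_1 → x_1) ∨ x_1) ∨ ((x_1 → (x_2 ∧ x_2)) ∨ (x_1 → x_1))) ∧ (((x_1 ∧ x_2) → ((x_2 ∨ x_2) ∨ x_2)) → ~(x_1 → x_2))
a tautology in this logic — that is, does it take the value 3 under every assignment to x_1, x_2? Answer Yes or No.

No

Counterexample: take x_1 = 0, x_2 = 0.
x_1 → x_1 = 0 → 0 = 3
(x_1 → x_1) ∨ x_1 = 3 ∨ 0 = 3
x_2 ∧ x_2 = 0 ∧ 0 = 0
x_1 → (x_2 ∧ x_2) = 0 → 0 = 3
x_1 → x_1 = 0 → 0 = 3
(x_1 → (x_2 ∧ x_2)) ∨ (x_1 → x_1) = 3 ∨ 3 = 3
((x_1 → x_1) ∨ x_1) ∨ ((x_1 → (x_2 ∧ x_2)) ∨ (x_1 → x_1)) = 3 ∨ 3 = 3
x_1 ∧ x_2 = 0 ∧ 0 = 0
x_2 ∨ x_2 = 0 ∨ 0 = 0
(x_2 ∨ x_2) ∨ x_2 = 0 ∨ 0 = 0
(x_1 ∧ x_2) → ((x_2 ∨ x_2) ∨ x_2) = 0 → 0 = 3
x_1 → x_2 = 0 → 0 = 3
~(x_1 → x_2) = ~3 = 0
((x_1 ∧ x_2) → ((x_2 ∨ x_2) ∨ x_2)) → ~(x_1 → x_2) = 3 → 0 = 0
(((x_1 → x_1) ∨ x_1) ∨ ((x_1 → (x_2 ∧ x_2)) ∨ (x_1 → x_1))) ∧ (((x_1 ∧ x_2) → ((x_2 ∨ x_2) ∨ x_2)) → ~(x_1 → x_2)) = 3 ∧ 0 = 0
This gives 0 ≠ 3.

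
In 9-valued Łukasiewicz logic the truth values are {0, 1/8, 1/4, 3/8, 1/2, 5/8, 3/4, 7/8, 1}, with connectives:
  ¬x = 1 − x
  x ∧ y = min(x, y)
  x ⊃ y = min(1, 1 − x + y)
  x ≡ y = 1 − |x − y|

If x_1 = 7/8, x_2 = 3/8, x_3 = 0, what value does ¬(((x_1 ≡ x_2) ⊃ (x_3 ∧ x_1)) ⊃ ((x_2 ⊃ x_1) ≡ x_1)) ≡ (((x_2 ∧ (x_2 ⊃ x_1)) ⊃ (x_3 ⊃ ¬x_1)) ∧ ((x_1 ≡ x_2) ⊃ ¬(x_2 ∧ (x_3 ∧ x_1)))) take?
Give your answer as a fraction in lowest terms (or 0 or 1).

x_1 ≡ x_2 = 7/8 ≡ 3/8 = 1/2
x_3 ∧ x_1 = 0 ∧ 7/8 = 0
(x_1 ≡ x_2) ⊃ (x_3 ∧ x_1) = 1/2 ⊃ 0 = 1/2
x_2 ⊃ x_1 = 3/8 ⊃ 7/8 = 1
(x_2 ⊃ x_1) ≡ x_1 = 1 ≡ 7/8 = 7/8
((x_1 ≡ x_2) ⊃ (x_3 ∧ x_1)) ⊃ ((x_2 ⊃ x_1) ≡ x_1) = 1/2 ⊃ 7/8 = 1
¬(((x_1 ≡ x_2) ⊃ (x_3 ∧ x_1)) ⊃ ((x_2 ⊃ x_1) ≡ x_1)) = ¬1 = 0
x_2 ⊃ x_1 = 3/8 ⊃ 7/8 = 1
x_2 ∧ (x_2 ⊃ x_1) = 3/8 ∧ 1 = 3/8
¬x_1 = ¬7/8 = 1/8
x_3 ⊃ ¬x_1 = 0 ⊃ 1/8 = 1
(x_2 ∧ (x_2 ⊃ x_1)) ⊃ (x_3 ⊃ ¬x_1) = 3/8 ⊃ 1 = 1
x_1 ≡ x_2 = 7/8 ≡ 3/8 = 1/2
x_3 ∧ x_1 = 0 ∧ 7/8 = 0
x_2 ∧ (x_3 ∧ x_1) = 3/8 ∧ 0 = 0
¬(x_2 ∧ (x_3 ∧ x_1)) = ¬0 = 1
(x_1 ≡ x_2) ⊃ ¬(x_2 ∧ (x_3 ∧ x_1)) = 1/2 ⊃ 1 = 1
((x_2 ∧ (x_2 ⊃ x_1)) ⊃ (x_3 ⊃ ¬x_1)) ∧ ((x_1 ≡ x_2) ⊃ ¬(x_2 ∧ (x_3 ∧ x_1))) = 1 ∧ 1 = 1
¬(((x_1 ≡ x_2) ⊃ (x_3 ∧ x_1)) ⊃ ((x_2 ⊃ x_1) ≡ x_1)) ≡ (((x_2 ∧ (x_2 ⊃ x_1)) ⊃ (x_3 ⊃ ¬x_1)) ∧ ((x_1 ≡ x_2) ⊃ ¬(x_2 ∧ (x_3 ∧ x_1)))) = 0 ≡ 1 = 0

0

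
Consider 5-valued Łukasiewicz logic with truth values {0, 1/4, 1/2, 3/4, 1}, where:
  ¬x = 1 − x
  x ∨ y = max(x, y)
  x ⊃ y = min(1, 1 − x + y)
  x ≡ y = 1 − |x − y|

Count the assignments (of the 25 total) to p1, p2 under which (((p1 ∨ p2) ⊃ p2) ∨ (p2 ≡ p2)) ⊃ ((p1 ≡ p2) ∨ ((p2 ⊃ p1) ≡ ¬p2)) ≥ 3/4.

value 1: 13 assignments (counts)
value 3/4: 10 assignments (counts)
value 1/2: 2 assignments
So 23 of the 25 assignments meet the threshold.

23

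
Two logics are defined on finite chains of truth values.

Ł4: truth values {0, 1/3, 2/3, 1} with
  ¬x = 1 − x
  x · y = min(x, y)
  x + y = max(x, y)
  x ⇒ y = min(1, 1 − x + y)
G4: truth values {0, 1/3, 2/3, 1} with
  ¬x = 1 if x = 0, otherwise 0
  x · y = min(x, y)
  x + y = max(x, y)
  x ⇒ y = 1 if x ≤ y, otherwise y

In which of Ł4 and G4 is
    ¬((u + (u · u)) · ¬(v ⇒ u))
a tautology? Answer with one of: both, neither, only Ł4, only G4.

only G4

In Ł4: at u = 1/3, v = 2/3 the value is 2/3 — not a tautology.
In G4: every assignment gives 1 — tautology.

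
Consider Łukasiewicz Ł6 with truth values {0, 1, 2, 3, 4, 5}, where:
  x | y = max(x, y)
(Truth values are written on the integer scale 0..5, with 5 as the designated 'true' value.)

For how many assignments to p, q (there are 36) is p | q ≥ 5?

value 5: 11 assignments (counts)
value 4: 9 assignments
value 3: 7 assignments
value 2: 5 assignments
value 1: 3 assignments
value 0: 1 assignment
So 11 of the 36 assignments meet the threshold.

11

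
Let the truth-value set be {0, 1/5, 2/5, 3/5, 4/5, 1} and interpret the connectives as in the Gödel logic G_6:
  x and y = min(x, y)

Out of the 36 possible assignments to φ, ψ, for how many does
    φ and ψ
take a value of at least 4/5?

4

value 1: 1 assignment (counts)
value 4/5: 3 assignments (counts)
value 3/5: 5 assignments
value 2/5: 7 assignments
value 1/5: 9 assignments
value 0: 11 assignments
So 4 of the 36 assignments meet the threshold.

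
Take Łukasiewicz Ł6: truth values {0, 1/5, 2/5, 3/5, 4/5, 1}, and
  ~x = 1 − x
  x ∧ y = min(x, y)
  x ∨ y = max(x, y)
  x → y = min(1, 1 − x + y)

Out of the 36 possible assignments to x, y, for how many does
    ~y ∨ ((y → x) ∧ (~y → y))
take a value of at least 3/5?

30

value 1: 12 assignments (counts)
value 4/5: 14 assignments (counts)
value 3/5: 4 assignments (counts)
value 2/5: 3 assignments
value 1/5: 2 assignments
value 0: 1 assignment
So 30 of the 36 assignments meet the threshold.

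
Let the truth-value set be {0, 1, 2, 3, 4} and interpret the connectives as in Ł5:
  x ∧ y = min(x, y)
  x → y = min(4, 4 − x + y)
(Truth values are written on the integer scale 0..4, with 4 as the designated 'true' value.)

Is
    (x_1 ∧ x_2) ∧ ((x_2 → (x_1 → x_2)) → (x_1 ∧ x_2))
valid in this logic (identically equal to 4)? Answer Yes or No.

No

Counterexample: take x_1 = 0, x_2 = 0.
x_1 ∧ x_2 = 0 ∧ 0 = 0
x_1 → x_2 = 0 → 0 = 4
x_2 → (x_1 → x_2) = 0 → 4 = 4
x_1 ∧ x_2 = 0 ∧ 0 = 0
(x_2 → (x_1 → x_2)) → (x_1 ∧ x_2) = 4 → 0 = 0
(x_1 ∧ x_2) ∧ ((x_2 → (x_1 → x_2)) → (x_1 ∧ x_2)) = 0 ∧ 0 = 0
This gives 0 ≠ 4.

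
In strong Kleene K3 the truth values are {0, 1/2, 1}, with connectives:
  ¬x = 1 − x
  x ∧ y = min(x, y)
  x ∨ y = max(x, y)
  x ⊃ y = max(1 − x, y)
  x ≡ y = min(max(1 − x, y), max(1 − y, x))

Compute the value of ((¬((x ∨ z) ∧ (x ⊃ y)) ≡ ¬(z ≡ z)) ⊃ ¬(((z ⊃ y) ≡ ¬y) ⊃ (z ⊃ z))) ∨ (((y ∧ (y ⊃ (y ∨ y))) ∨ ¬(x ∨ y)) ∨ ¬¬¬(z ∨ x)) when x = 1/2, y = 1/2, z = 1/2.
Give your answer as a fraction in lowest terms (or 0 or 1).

x ∨ z = 1/2 ∨ 1/2 = 1/2
x ⊃ y = 1/2 ⊃ 1/2 = 1/2
(x ∨ z) ∧ (x ⊃ y) = 1/2 ∧ 1/2 = 1/2
¬((x ∨ z) ∧ (x ⊃ y)) = ¬1/2 = 1/2
z ≡ z = 1/2 ≡ 1/2 = 1/2
¬(z ≡ z) = ¬1/2 = 1/2
¬((x ∨ z) ∧ (x ⊃ y)) ≡ ¬(z ≡ z) = 1/2 ≡ 1/2 = 1/2
z ⊃ y = 1/2 ⊃ 1/2 = 1/2
¬y = ¬1/2 = 1/2
(z ⊃ y) ≡ ¬y = 1/2 ≡ 1/2 = 1/2
z ⊃ z = 1/2 ⊃ 1/2 = 1/2
((z ⊃ y) ≡ ¬y) ⊃ (z ⊃ z) = 1/2 ⊃ 1/2 = 1/2
¬(((z ⊃ y) ≡ ¬y) ⊃ (z ⊃ z)) = ¬1/2 = 1/2
(¬((x ∨ z) ∧ (x ⊃ y)) ≡ ¬(z ≡ z)) ⊃ ¬(((z ⊃ y) ≡ ¬y) ⊃ (z ⊃ z)) = 1/2 ⊃ 1/2 = 1/2
y ∨ y = 1/2 ∨ 1/2 = 1/2
y ⊃ (y ∨ y) = 1/2 ⊃ 1/2 = 1/2
y ∧ (y ⊃ (y ∨ y)) = 1/2 ∧ 1/2 = 1/2
x ∨ y = 1/2 ∨ 1/2 = 1/2
¬(x ∨ y) = ¬1/2 = 1/2
(y ∧ (y ⊃ (y ∨ y))) ∨ ¬(x ∨ y) = 1/2 ∨ 1/2 = 1/2
z ∨ x = 1/2 ∨ 1/2 = 1/2
¬(z ∨ x) = ¬1/2 = 1/2
¬¬(z ∨ x) = ¬1/2 = 1/2
¬¬¬(z ∨ x) = ¬1/2 = 1/2
((y ∧ (y ⊃ (y ∨ y))) ∨ ¬(x ∨ y)) ∨ ¬¬¬(z ∨ x) = 1/2 ∨ 1/2 = 1/2
((¬((x ∨ z) ∧ (x ⊃ y)) ≡ ¬(z ≡ z)) ⊃ ¬(((z ⊃ y) ≡ ¬y) ⊃ (z ⊃ z))) ∨ (((y ∧ (y ⊃ (y ∨ y))) ∨ ¬(x ∨ y)) ∨ ¬¬¬(z ∨ x)) = 1/2 ∨ 1/2 = 1/2

1/2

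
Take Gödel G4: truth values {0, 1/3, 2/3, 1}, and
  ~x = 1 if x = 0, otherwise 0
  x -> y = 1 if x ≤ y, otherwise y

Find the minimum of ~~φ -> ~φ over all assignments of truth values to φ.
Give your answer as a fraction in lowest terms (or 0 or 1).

0

Take φ = 1/3:
~φ = ~1/3 = 0
~~φ = ~0 = 1
~φ = ~1/3 = 0
~~φ -> ~φ = 1 -> 0 = 0
No assignment yields a value below 0, so this is the minimum.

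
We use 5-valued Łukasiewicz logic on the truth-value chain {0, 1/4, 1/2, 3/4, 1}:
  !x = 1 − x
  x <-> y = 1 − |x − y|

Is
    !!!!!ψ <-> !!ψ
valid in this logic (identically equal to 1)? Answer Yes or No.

No

Counterexample: take ψ = 0.
!ψ = !0 = 1
!!ψ = !1 = 0
!!!ψ = !0 = 1
!!!!ψ = !1 = 0
!!!!!ψ = !0 = 1
!ψ = !0 = 1
!!ψ = !1 = 0
!!!!!ψ <-> !!ψ = 1 <-> 0 = 0
This gives 0 ≠ 1.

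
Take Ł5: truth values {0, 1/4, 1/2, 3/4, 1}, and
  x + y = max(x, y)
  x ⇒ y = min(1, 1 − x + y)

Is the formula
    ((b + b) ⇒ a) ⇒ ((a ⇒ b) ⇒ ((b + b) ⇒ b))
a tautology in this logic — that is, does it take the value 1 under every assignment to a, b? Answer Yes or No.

At a = 1/4, b = 1/2, for instance:
b + b = 1/2 + 1/2 = 1/2
(b + b) ⇒ a = 1/2 ⇒ 1/4 = 3/4
a ⇒ b = 1/4 ⇒ 1/2 = 1
(b + b) ⇒ b = 1/2 ⇒ 1/2 = 1
(a ⇒ b) ⇒ ((b + b) ⇒ b) = 1 ⇒ 1 = 1
((b + b) ⇒ a) ⇒ ((a ⇒ b) ⇒ ((b + b) ⇒ b)) = 3/4 ⇒ 1 = 1
and checking the remaining 24 assignments likewise gives ≥ 1 in every case.

Yes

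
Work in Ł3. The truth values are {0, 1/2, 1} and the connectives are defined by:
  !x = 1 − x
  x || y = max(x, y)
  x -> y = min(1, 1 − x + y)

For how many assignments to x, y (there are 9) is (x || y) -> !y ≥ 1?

5

x = 0, y = 0 ↦ 1  ≥
x = 0, y = 1/2 ↦ 1  ≥
x = 0, y = 1 ↦ 0  <
x = 1/2, y = 0 ↦ 1  ≥
x = 1/2, y = 1/2 ↦ 1  ≥
x = 1/2, y = 1 ↦ 0  <
x = 1, y = 0 ↦ 1  ≥
x = 1, y = 1/2 ↦ 1/2  <
x = 1, y = 1 ↦ 0  <
So 5 of the 9 assignments meet the threshold.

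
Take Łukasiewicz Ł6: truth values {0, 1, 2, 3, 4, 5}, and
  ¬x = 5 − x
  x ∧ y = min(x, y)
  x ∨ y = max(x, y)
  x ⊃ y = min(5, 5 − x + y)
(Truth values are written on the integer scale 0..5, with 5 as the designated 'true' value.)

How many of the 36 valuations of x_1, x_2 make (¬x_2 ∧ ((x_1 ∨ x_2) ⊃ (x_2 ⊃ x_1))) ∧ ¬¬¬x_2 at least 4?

12

value 5: 6 assignments (counts)
value 4: 6 assignments (counts)
value 3: 6 assignments
value 2: 6 assignments
value 1: 6 assignments
value 0: 6 assignments
So 12 of the 36 assignments meet the threshold.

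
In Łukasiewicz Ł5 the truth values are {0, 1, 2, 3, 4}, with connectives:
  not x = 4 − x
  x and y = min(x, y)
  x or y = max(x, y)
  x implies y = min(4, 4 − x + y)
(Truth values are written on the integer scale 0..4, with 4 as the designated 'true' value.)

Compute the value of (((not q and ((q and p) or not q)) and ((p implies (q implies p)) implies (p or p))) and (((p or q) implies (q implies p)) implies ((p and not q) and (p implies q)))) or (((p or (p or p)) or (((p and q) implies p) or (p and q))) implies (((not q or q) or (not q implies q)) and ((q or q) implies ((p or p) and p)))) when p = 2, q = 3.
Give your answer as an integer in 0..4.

not q = not 3 = 1
q and p = 3 and 2 = 2
not q = not 3 = 1
(q and p) or not q = 2 or 1 = 2
not q and ((q and p) or not q) = 1 and 2 = 1
q implies p = 3 implies 2 = 3
p implies (q implies p) = 2 implies 3 = 4
p or p = 2 or 2 = 2
(p implies (q implies p)) implies (p or p) = 4 implies 2 = 2
(not q and ((q and p) or not q)) and ((p implies (q implies p)) implies (p or p)) = 1 and 2 = 1
p or q = 2 or 3 = 3
q implies p = 3 implies 2 = 3
(p or q) implies (q implies p) = 3 implies 3 = 4
not q = not 3 = 1
p and not q = 2 and 1 = 1
p implies q = 2 implies 3 = 4
(p and not q) and (p implies q) = 1 and 4 = 1
((p or q) implies (q implies p)) implies ((p and not q) and (p implies q)) = 4 implies 1 = 1
((not q and ((q and p) or not q)) and ((p implies (q implies p)) implies (p or p))) and (((p or q) implies (q implies p)) implies ((p and not q) and (p implies q))) = 1 and 1 = 1
p or p = 2 or 2 = 2
p or (p or p) = 2 or 2 = 2
p and q = 2 and 3 = 2
(p and q) implies p = 2 implies 2 = 4
p and q = 2 and 3 = 2
((p and q) implies p) or (p and q) = 4 or 2 = 4
(p or (p or p)) or (((p and q) implies p) or (p and q)) = 2 or 4 = 4
not q = not 3 = 1
not q or q = 1 or 3 = 3
not q = not 3 = 1
not q implies q = 1 implies 3 = 4
(not q or q) or (not q implies q) = 3 or 4 = 4
q or q = 3 or 3 = 3
p or p = 2 or 2 = 2
(p or p) and p = 2 and 2 = 2
(q or q) implies ((p or p) and p) = 3 implies 2 = 3
((not q or q) or (not q implies q)) and ((q or q) implies ((p or p) and p)) = 4 and 3 = 3
((p or (p or p)) or (((p and q) implies p) or (p and q))) implies (((not q or q) or (not q implies q)) and ((q or q) implies ((p or p) and p))) = 4 implies 3 = 3
(((not q and ((q and p) or not q)) and ((p implies (q implies p)) implies (p or p))) and (((p or q) implies (q implies p)) implies ((p and not q) and (p implies q)))) or (((p or (p or p)) or (((p and q) implies p) or (p and q))) implies (((not q or q) or (not q implies q)) and ((q or q) implies ((p or p) and p)))) = 1 or 3 = 3

3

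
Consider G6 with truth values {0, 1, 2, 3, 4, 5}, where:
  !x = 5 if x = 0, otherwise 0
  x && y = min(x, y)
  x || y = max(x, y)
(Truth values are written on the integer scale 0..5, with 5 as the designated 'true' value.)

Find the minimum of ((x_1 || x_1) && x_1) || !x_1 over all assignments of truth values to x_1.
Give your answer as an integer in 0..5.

Take x_1 = 1:
x_1 || x_1 = 1 || 1 = 1
(x_1 || x_1) && x_1 = 1 && 1 = 1
!x_1 = !1 = 0
((x_1 || x_1) && x_1) || !x_1 = 1 || 0 = 1
No assignment yields a value below 1, so this is the minimum.

1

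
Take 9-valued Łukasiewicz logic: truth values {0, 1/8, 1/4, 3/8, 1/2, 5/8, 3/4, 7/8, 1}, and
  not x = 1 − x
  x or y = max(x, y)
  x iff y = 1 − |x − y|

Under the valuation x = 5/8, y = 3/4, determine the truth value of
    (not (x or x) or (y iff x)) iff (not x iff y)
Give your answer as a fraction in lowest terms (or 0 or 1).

x or x = 5/8 or 5/8 = 5/8
not (x or x) = not 5/8 = 3/8
y iff x = 3/4 iff 5/8 = 7/8
not (x or x) or (y iff x) = 3/8 or 7/8 = 7/8
not x = not 5/8 = 3/8
not x iff y = 3/8 iff 3/4 = 5/8
(not (x or x) or (y iff x)) iff (not x iff y) = 7/8 iff 5/8 = 3/4

3/4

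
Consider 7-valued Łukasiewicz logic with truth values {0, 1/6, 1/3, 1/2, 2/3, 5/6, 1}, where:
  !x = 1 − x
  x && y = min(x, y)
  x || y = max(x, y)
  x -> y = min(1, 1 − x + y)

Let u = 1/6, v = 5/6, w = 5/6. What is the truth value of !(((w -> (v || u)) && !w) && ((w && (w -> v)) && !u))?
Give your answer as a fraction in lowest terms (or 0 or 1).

v || u = 5/6 || 1/6 = 5/6
w -> (v || u) = 5/6 -> 5/6 = 1
!w = !5/6 = 1/6
(w -> (v || u)) && !w = 1 && 1/6 = 1/6
w -> v = 5/6 -> 5/6 = 1
w && (w -> v) = 5/6 && 1 = 5/6
!u = !1/6 = 5/6
(w && (w -> v)) && !u = 5/6 && 5/6 = 5/6
((w -> (v || u)) && !w) && ((w && (w -> v)) && !u) = 1/6 && 5/6 = 1/6
!(((w -> (v || u)) && !w) && ((w && (w -> v)) && !u)) = !1/6 = 5/6

5/6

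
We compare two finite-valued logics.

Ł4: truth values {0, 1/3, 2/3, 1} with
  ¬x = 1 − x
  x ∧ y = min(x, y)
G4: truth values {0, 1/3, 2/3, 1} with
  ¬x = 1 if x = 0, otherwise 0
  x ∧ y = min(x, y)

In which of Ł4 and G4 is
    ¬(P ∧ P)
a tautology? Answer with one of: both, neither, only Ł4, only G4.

In Ł4: at P = 1/3 the value is 2/3 — not a tautology.
In G4: at P = 1/3 the value is 0 — not a tautology.

neither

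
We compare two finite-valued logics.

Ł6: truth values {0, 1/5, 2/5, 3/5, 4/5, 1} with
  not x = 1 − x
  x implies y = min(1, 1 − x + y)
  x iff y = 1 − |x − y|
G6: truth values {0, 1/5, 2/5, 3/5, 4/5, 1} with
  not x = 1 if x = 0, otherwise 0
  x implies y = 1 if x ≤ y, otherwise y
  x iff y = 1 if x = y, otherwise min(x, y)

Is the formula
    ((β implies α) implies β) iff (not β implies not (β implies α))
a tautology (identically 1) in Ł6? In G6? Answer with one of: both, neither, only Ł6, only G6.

In Ł6: every assignment gives 1 — tautology.
In G6: at α = 1/5, β = 1/5 the value is 1/5 — not a tautology.

only Ł6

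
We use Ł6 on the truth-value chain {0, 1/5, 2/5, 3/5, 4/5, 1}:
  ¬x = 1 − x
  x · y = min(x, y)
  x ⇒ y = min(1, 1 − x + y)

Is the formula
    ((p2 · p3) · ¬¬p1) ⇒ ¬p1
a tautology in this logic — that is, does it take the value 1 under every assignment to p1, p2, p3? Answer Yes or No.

No

Counterexample: take p1 = 3/5, p2 = 3/5, p3 = 3/5.
p2 · p3 = 3/5 · 3/5 = 3/5
¬p1 = ¬3/5 = 2/5
¬¬p1 = ¬2/5 = 3/5
(p2 · p3) · ¬¬p1 = 3/5 · 3/5 = 3/5
¬p1 = ¬3/5 = 2/5
((p2 · p3) · ¬¬p1) ⇒ ¬p1 = 3/5 ⇒ 2/5 = 4/5
This gives 4/5 ≠ 1.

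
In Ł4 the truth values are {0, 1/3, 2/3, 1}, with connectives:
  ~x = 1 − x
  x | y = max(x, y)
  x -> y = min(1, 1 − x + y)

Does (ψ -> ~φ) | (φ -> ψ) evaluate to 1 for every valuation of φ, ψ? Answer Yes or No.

Counterexample: take φ = 1, ψ = 1/3.
~φ = ~1 = 0
ψ -> ~φ = 1/3 -> 0 = 2/3
φ -> ψ = 1 -> 1/3 = 1/3
(ψ -> ~φ) | (φ -> ψ) = 2/3 | 1/3 = 2/3
This gives 2/3 ≠ 1.

No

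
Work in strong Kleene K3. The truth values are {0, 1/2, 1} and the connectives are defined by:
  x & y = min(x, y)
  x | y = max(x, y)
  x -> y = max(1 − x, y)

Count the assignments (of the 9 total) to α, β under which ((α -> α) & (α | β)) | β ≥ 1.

α = 0, β = 0 ↦ 0  <
α = 0, β = 1/2 ↦ 1/2  <
α = 0, β = 1 ↦ 1  ≥
α = 1/2, β = 0 ↦ 1/2  <
α = 1/2, β = 1/2 ↦ 1/2  <
α = 1/2, β = 1 ↦ 1  ≥
α = 1, β = 0 ↦ 1  ≥
α = 1, β = 1/2 ↦ 1  ≥
α = 1, β = 1 ↦ 1  ≥
So 5 of the 9 assignments meet the threshold.

5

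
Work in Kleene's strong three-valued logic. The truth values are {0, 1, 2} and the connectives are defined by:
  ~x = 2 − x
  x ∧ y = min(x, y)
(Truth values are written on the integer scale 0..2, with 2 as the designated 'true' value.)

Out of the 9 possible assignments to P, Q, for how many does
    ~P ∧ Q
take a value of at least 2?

1

P = 0, Q = 0 ↦ 0  <
P = 0, Q = 1 ↦ 1  <
P = 0, Q = 2 ↦ 2  ≥
P = 1, Q = 0 ↦ 0  <
P = 1, Q = 1 ↦ 1  <
P = 1, Q = 2 ↦ 1  <
P = 2, Q = 0 ↦ 0  <
P = 2, Q = 1 ↦ 0  <
P = 2, Q = 2 ↦ 0  <
So 1 of the 9 assignments meets the threshold.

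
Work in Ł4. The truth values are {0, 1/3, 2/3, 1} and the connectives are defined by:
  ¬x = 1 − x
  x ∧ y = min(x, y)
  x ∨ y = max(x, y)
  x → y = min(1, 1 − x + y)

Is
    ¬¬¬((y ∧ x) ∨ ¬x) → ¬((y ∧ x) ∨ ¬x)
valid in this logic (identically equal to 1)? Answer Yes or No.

x = 0, y = 0 ↦ 1
x = 0, y = 1/3 ↦ 1
x = 0, y = 2/3 ↦ 1
x = 0, y = 1 ↦ 1
x = 1/3, y = 0 ↦ 1
x = 1/3, y = 1/3 ↦ 1
x = 1/3, y = 2/3 ↦ 1
x = 1/3, y = 1 ↦ 1
x = 2/3, y = 0 ↦ 1
x = 2/3, y = 1/3 ↦ 1
x = 2/3, y = 2/3 ↦ 1
x = 2/3, y = 1 ↦ 1
x = 1, y = 0 ↦ 1
x = 1, y = 1/3 ↦ 1
x = 1, y = 2/3 ↦ 1
x = 1, y = 1 ↦ 1
Every assignment gives a value ≥ 1.

Yes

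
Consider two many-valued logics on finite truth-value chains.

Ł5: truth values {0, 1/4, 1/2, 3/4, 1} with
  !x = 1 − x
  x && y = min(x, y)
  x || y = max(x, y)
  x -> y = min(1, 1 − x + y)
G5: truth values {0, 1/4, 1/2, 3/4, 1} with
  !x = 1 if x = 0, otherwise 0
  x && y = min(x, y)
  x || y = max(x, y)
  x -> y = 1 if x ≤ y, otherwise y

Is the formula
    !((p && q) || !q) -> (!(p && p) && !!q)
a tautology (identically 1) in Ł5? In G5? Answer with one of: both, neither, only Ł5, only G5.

only G5

In Ł5: at p = 3/4, q = 1/2 the value is 3/4 — not a tautology.
In G5: every assignment gives 1 — tautology.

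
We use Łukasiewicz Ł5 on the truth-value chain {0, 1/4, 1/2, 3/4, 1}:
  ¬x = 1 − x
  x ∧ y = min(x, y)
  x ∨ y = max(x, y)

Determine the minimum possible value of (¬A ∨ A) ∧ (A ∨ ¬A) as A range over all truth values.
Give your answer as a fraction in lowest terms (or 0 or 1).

Take A = 1/2:
¬A = ¬1/2 = 1/2
¬A ∨ A = 1/2 ∨ 1/2 = 1/2
¬A = ¬1/2 = 1/2
A ∨ ¬A = 1/2 ∨ 1/2 = 1/2
(¬A ∨ A) ∧ (A ∨ ¬A) = 1/2 ∧ 1/2 = 1/2
No assignment yields a value below 1/2, so this is the minimum.

1/2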